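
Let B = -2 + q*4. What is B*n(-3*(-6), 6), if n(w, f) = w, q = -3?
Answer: -252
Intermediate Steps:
B = -14 (B = -2 - 3*4 = -2 - 12 = -14)
B*n(-3*(-6), 6) = -(-42)*(-6) = -14*18 = -252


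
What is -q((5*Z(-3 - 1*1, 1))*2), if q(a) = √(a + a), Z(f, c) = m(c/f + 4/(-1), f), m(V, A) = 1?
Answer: -2*√5 ≈ -4.4721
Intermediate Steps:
Z(f, c) = 1
q(a) = √2*√a (q(a) = √(2*a) = √2*√a)
-q((5*Z(-3 - 1*1, 1))*2) = -√2*√((5*1)*2) = -√2*√(5*2) = -√2*√10 = -2*√5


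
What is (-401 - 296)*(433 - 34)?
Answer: -278103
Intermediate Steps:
(-401 - 296)*(433 - 34) = -697*399 = -278103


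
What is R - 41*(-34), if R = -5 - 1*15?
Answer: 1374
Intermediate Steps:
R = -20 (R = -5 - 15 = -20)
R - 41*(-34) = -20 - 41*(-34) = -20 + 1394 = 1374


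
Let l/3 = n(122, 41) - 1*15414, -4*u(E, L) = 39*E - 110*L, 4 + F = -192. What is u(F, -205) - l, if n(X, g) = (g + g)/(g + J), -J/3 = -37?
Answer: 3231055/76 ≈ 42514.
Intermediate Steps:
J = 111 (J = -3*(-37) = 111)
F = -196 (F = -4 - 192 = -196)
u(E, L) = -39*E/4 + 55*L/2 (u(E, L) = -(39*E - 110*L)/4 = -(-110*L + 39*E)/4 = -39*E/4 + 55*L/2)
n(X, g) = 2*g/(111 + g) (n(X, g) = (g + g)/(g + 111) = (2*g)/(111 + g) = 2*g/(111 + g))
l = -3514269/76 (l = 3*(2*41/(111 + 41) - 1*15414) = 3*(2*41/152 - 15414) = 3*(2*41*(1/152) - 15414) = 3*(41/76 - 15414) = 3*(-1171423/76) = -3514269/76 ≈ -46240.)
u(F, -205) - l = (-39/4*(-196) + (55/2)*(-205)) - 1*(-3514269/76) = (1911 - 11275/2) + 3514269/76 = -7453/2 + 3514269/76 = 3231055/76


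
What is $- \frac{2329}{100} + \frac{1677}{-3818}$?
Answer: $- \frac{4529911}{190900} \approx -23.729$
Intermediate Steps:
$- \frac{2329}{100} + \frac{1677}{-3818} = \left(-2329\right) \frac{1}{100} + 1677 \left(- \frac{1}{3818}\right) = - \frac{2329}{100} - \frac{1677}{3818} = - \frac{4529911}{190900}$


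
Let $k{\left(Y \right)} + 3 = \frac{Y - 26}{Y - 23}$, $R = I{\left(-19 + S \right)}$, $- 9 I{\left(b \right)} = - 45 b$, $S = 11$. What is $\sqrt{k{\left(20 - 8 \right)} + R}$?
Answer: $\frac{3 i \sqrt{561}}{11} \approx 6.4597 i$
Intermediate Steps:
$I{\left(b \right)} = 5 b$ ($I{\left(b \right)} = - \frac{\left(-45\right) b}{9} = 5 b$)
$R = -40$ ($R = 5 \left(-19 + 11\right) = 5 \left(-8\right) = -40$)
$k{\left(Y \right)} = -3 + \frac{-26 + Y}{-23 + Y}$ ($k{\left(Y \right)} = -3 + \frac{Y - 26}{Y - 23} = -3 + \frac{-26 + Y}{-23 + Y}$)
$\sqrt{k{\left(20 - 8 \right)} + R} = \sqrt{\frac{43 - 2 \left(20 - 8\right)}{-23 + \left(20 - 8\right)} - 40} = \sqrt{\frac{43 - 24}{-23 + 12} - 40} = \sqrt{\frac{43 - 24}{-11} - 40} = \sqrt{\left(- \frac{1}{11}\right) 19 - 40} = \sqrt{- \frac{19}{11} - 40} = \sqrt{- \frac{459}{11}} = \frac{3 i \sqrt{561}}{11}$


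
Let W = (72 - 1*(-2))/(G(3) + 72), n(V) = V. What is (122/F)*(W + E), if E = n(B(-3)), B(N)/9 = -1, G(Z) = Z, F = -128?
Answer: 36661/4800 ≈ 7.6377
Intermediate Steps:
B(N) = -9 (B(N) = 9*(-1) = -9)
E = -9
W = 74/75 (W = (72 - 1*(-2))/(3 + 72) = (72 + 2)/75 = 74*(1/75) = 74/75 ≈ 0.98667)
(122/F)*(W + E) = (122/(-128))*(74/75 - 9) = (122*(-1/128))*(-601/75) = -61/64*(-601/75) = 36661/4800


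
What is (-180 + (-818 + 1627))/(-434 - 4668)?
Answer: -629/5102 ≈ -0.12328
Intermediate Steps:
(-180 + (-818 + 1627))/(-434 - 4668) = (-180 + 809)/(-5102) = 629*(-1/5102) = -629/5102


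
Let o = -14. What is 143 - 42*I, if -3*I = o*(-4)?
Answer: 927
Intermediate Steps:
I = -56/3 (I = -(-14)*(-4)/3 = -1/3*56 = -56/3 ≈ -18.667)
143 - 42*I = 143 - 42*(-56/3) = 143 + 784 = 927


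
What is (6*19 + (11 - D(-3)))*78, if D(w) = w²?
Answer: 9048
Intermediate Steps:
(6*19 + (11 - D(-3)))*78 = (6*19 + (11 - 1*(-3)²))*78 = (114 + (11 - 1*9))*78 = (114 + (11 - 9))*78 = (114 + 2)*78 = 116*78 = 9048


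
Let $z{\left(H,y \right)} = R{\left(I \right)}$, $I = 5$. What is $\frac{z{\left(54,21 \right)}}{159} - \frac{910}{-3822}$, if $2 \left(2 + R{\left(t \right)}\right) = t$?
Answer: $\frac{179}{742} \approx 0.24124$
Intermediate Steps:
$R{\left(t \right)} = -2 + \frac{t}{2}$
$z{\left(H,y \right)} = \frac{1}{2}$ ($z{\left(H,y \right)} = -2 + \frac{1}{2} \cdot 5 = -2 + \frac{5}{2} = \frac{1}{2}$)
$\frac{z{\left(54,21 \right)}}{159} - \frac{910}{-3822} = \frac{1}{2 \cdot 159} - \frac{910}{-3822} = \frac{1}{2} \cdot \frac{1}{159} - - \frac{5}{21} = \frac{1}{318} + \frac{5}{21} = \frac{179}{742}$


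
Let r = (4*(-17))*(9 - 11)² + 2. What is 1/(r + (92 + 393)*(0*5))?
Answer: -1/270 ≈ -0.0037037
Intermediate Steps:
r = -270 (r = -68*(-2)² + 2 = -68*4 + 2 = -272 + 2 = -270)
1/(r + (92 + 393)*(0*5)) = 1/(-270 + (92 + 393)*(0*5)) = 1/(-270 + 485*0) = 1/(-270 + 0) = 1/(-270) = -1/270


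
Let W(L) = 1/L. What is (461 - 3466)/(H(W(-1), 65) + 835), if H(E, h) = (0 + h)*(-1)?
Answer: -601/154 ≈ -3.9026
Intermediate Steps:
H(E, h) = -h (H(E, h) = h*(-1) = -h)
(461 - 3466)/(H(W(-1), 65) + 835) = (461 - 3466)/(-1*65 + 835) = -3005/(-65 + 835) = -3005/770 = -3005*1/770 = -601/154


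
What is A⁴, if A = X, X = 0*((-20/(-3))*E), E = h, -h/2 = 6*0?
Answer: 0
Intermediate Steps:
h = 0 (h = -12*0 = -2*0 = 0)
E = 0
X = 0 (X = 0*(-20/(-3)*0) = 0*(-20*(-1)/3*0) = 0*(-5*(-4/3)*0) = 0*((20/3)*0) = 0*0 = 0)
A = 0
A⁴ = 0⁴ = 0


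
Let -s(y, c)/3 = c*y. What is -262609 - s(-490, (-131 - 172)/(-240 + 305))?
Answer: -3324835/13 ≈ -2.5576e+5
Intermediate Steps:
s(y, c) = -3*c*y
-262609 - s(-490, (-131 - 172)/(-240 + 305)) = -262609 - (-3)*(-131 - 172)/(-240 + 305)*(-490) = -262609 - (-3)*(-303/65)*(-490) = -262609 - (-3)*(-303*1/65)*(-490) = -262609 - (-3)*(-303)*(-490)/65 = -262609 - 1*(-89082/13) = -262609 + 89082/13 = -3324835/13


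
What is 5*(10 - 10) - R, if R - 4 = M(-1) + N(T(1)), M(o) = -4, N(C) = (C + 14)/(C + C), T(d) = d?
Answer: -15/2 ≈ -7.5000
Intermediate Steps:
N(C) = (14 + C)/(2*C) (N(C) = (14 + C)/((2*C)) = (14 + C)*(1/(2*C)) = (14 + C)/(2*C))
R = 15/2 (R = 4 + (-4 + (½)*(14 + 1)/1) = 4 + (-4 + (½)*1*15) = 4 + (-4 + 15/2) = 4 + 7/2 = 15/2 ≈ 7.5000)
5*(10 - 10) - R = 5*(10 - 10) - 1*15/2 = 5*0 - 15/2 = 0 - 15/2 = -15/2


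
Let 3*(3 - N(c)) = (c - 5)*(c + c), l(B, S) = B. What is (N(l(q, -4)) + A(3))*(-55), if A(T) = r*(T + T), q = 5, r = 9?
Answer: -3135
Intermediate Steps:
A(T) = 18*T (A(T) = 9*(T + T) = 9*(2*T) = 18*T)
N(c) = 3 - 2*c*(-5 + c)/3 (N(c) = 3 - (c - 5)*(c + c)/3 = 3 - (-5 + c)*2*c/3 = 3 - 2*c*(-5 + c)/3)
(N(l(q, -4)) + A(3))*(-55) = ((3 - ⅔*5² + (10/3)*5) + 18*3)*(-55) = ((3 - ⅔*25 + 50/3) + 54)*(-55) = ((3 - 50/3 + 50/3) + 54)*(-55) = (3 + 54)*(-55) = 57*(-55) = -3135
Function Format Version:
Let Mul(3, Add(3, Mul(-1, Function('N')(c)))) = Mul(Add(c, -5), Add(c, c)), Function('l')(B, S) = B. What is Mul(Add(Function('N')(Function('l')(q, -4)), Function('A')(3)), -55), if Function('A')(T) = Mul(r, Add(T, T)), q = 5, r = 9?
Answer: -3135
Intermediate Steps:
Function('A')(T) = Mul(18, T) (Function('A')(T) = Mul(9, Add(T, T)) = Mul(9, Mul(2, T)) = Mul(18, T))
Function('N')(c) = Add(3, Mul(Rational(-2, 3), c, Add(-5, c))) (Function('N')(c) = Add(3, Mul(Rational(-1, 3), Mul(Add(c, -5), Add(c, c)))) = Add(3, Mul(Rational(-1, 3), Mul(Add(-5, c), Mul(2, c)))) = Add(3, Mul(Rational(-1, 3), Mul(2, c, Add(-5, c)))) = Add(3, Mul(Rational(-2, 3), c, Add(-5, c))))
Mul(Add(Function('N')(Function('l')(q, -4)), Function('A')(3)), -55) = Mul(Add(Add(3, Mul(Rational(-2, 3), Pow(5, 2)), Mul(Rational(10, 3), 5)), Mul(18, 3)), -55) = Mul(Add(Add(3, Mul(Rational(-2, 3), 25), Rational(50, 3)), 54), -55) = Mul(Add(Add(3, Rational(-50, 3), Rational(50, 3)), 54), -55) = Mul(Add(3, 54), -55) = Mul(57, -55) = -3135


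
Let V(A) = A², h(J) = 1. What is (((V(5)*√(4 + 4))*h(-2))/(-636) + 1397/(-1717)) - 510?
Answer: -877067/1717 - 25*√2/318 ≈ -510.92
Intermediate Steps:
(((V(5)*√(4 + 4))*h(-2))/(-636) + 1397/(-1717)) - 510 = (((5²*√(4 + 4))*1)/(-636) + 1397/(-1717)) - 510 = (((25*√8)*1)*(-1/636) + 1397*(-1/1717)) - 510 = (((25*(2*√2))*1)*(-1/636) - 1397/1717) - 510 = (((50*√2)*1)*(-1/636) - 1397/1717) - 510 = ((50*√2)*(-1/636) - 1397/1717) - 510 = (-25*√2/318 - 1397/1717) - 510 = (-1397/1717 - 25*√2/318) - 510 = -877067/1717 - 25*√2/318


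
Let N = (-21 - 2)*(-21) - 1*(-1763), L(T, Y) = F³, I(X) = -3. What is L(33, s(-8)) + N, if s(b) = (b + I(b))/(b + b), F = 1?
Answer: 2247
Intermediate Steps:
s(b) = (-3 + b)/(2*b) (s(b) = (b - 3)/(b + b) = (-3 + b)/((2*b)) = (-3 + b)*(1/(2*b)) = (-3 + b)/(2*b))
L(T, Y) = 1 (L(T, Y) = 1³ = 1)
N = 2246 (N = -23*(-21) + 1763 = 483 + 1763 = 2246)
L(33, s(-8)) + N = 1 + 2246 = 2247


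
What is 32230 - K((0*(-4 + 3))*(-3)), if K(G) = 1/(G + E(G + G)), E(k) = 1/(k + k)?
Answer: 32230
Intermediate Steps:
E(k) = 1/(2*k)
K(G) = 1/(G + 1/(4*G)) (K(G) = 1/(G + 1/(2*(G + G))) = 1/(G + 1/(2*((2*G)))) = 1/(G + (1/(2*G))/2) = 1/(G + 1/(4*G)))
32230 - K((0*(-4 + 3))*(-3)) = 32230 - 4*(0*(-4 + 3))*(-3)/(1 + 4*((0*(-4 + 3))*(-3))²) = 32230 - 4*(0*(-1))*(-3)/(1 + 4*((0*(-1))*(-3))²) = 32230 - 4*0*(-3)/(1 + 4*(0*(-3))²) = 32230 - 4*0/(1 + 4*0²) = 32230 - 4*0/(1 + 4*0) = 32230 - 4*0/(1 + 0) = 32230 - 4*0/1 = 32230 - 4*0 = 32230 - 1*0 = 32230 + 0 = 32230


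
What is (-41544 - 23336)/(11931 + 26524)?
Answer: -12976/7691 ≈ -1.6872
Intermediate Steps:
(-41544 - 23336)/(11931 + 26524) = -64880/38455 = -64880*1/38455 = -12976/7691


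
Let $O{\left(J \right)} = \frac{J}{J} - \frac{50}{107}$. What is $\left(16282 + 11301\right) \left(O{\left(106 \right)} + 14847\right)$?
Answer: $\frac{43820725938}{107} \approx 4.0954 \cdot 10^{8}$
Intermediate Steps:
$O{\left(J \right)} = \frac{57}{107}$ ($O{\left(J \right)} = 1 - \frac{50}{107} = \frac{57}{107}$)
$\left(16282 + 11301\right) \left(O{\left(106 \right)} + 14847\right) = \left(16282 + 11301\right) \left(\frac{57}{107} + 14847\right) = 27583 \cdot \frac{1588686}{107} = \frac{43820725938}{107}$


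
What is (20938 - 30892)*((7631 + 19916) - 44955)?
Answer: 173279232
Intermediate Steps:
(20938 - 30892)*((7631 + 19916) - 44955) = -9954*(27547 - 44955) = -9954*(-17408) = 173279232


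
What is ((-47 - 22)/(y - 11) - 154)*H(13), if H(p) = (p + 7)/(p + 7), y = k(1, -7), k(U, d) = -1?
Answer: -593/4 ≈ -148.25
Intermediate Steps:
y = -1
H(p) = 1 (H(p) = (7 + p)/(7 + p) = 1)
((-47 - 22)/(y - 11) - 154)*H(13) = ((-47 - 22)/(-1 - 11) - 154)*1 = (-69/(-12) - 154)*1 = (-69*(-1/12) - 154)*1 = (23/4 - 154)*1 = -593/4*1 = -593/4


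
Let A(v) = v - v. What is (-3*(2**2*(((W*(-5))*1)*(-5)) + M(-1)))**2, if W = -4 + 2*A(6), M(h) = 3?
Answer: 1418481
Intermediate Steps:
A(v) = 0
W = -4 (W = -4 + 2*0 = -4 + 0 = -4)
(-3*(2**2*(((W*(-5))*1)*(-5)) + M(-1)))**2 = (-3*(2**2*((-4*(-5)*1)*(-5)) + 3))**2 = (-3*(4*((20*1)*(-5)) + 3))**2 = (-3*(4*(20*(-5)) + 3))**2 = (-3*(4*(-100) + 3))**2 = (-3*(-400 + 3))**2 = (-3*(-397))**2 = 1191**2 = 1418481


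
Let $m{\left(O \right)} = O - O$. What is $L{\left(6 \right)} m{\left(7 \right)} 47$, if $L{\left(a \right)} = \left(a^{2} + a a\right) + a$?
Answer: $0$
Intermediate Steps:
$m{\left(O \right)} = 0$
$L{\left(a \right)} = a + 2 a^{2}$ ($L{\left(a \right)} = \left(a^{2} + a^{2}\right) + a = 2 a^{2} + a = a + 2 a^{2}$)
$L{\left(6 \right)} m{\left(7 \right)} 47 = 6 \left(1 + 2 \cdot 6\right) 0 \cdot 47 = 6 \left(1 + 12\right) 0 \cdot 47 = 6 \cdot 13 \cdot 0 \cdot 47 = 78 \cdot 0 \cdot 47 = 0 \cdot 47 = 0$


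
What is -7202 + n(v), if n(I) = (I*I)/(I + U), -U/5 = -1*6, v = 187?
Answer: -1527865/217 ≈ -7040.9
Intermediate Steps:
U = 30 (U = -(-5)*6 = -5*(-6) = 30)
n(I) = I²/(30 + I) (n(I) = (I*I)/(I + 30) = I²/(30 + I))
-7202 + n(v) = -7202 + 187²/(30 + 187) = -7202 + 34969/217 = -1527865/217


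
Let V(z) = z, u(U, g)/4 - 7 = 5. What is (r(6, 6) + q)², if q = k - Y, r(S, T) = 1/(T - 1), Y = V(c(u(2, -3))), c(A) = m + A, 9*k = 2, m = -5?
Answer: 3671056/2025 ≈ 1812.9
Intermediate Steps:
k = 2/9 (k = (⅑)*2 = 2/9 ≈ 0.22222)
u(U, g) = 48 (u(U, g) = 28 + 4*5 = 28 + 20 = 48)
c(A) = -5 + A
Y = 43 (Y = -5 + 48 = 43)
r(S, T) = 1/(-1 + T)
q = -385/9 (q = 2/9 - 1*43 = 2/9 - 43 = -385/9 ≈ -42.778)
(r(6, 6) + q)² = (1/(-1 + 6) - 385/9)² = (1/5 - 385/9)² = (⅕ - 385/9)² = (-1916/45)² = 3671056/2025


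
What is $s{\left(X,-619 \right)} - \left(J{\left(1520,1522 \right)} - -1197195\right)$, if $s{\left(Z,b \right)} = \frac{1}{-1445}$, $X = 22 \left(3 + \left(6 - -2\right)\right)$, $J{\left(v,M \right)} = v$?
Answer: $- \frac{1732143176}{1445} \approx -1.1987 \cdot 10^{6}$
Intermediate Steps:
$X = 242$ ($X = 22 \left(3 + \left(6 + 2\right)\right) = 22 \left(3 + 8\right) = 22 \cdot 11 = 242$)
$s{\left(Z,b \right)} = - \frac{1}{1445}$
$s{\left(X,-619 \right)} - \left(J{\left(1520,1522 \right)} - -1197195\right) = - \frac{1}{1445} - \left(1520 - -1197195\right) = - \frac{1}{1445} - \left(1520 + 1197195\right) = - \frac{1}{1445} - 1198715 = - \frac{1732143176}{1445}$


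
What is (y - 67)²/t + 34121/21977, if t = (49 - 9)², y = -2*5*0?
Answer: 153248353/35163200 ≈ 4.3582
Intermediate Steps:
y = 0 (y = -10*0 = 0)
t = 1600 (t = 40² = 1600)
(y - 67)²/t + 34121/21977 = (0 - 67)²/1600 + 34121/21977 = (-67)²*(1/1600) + 34121*(1/21977) = 4489*(1/1600) + 34121/21977 = 4489/1600 + 34121/21977 = 153248353/35163200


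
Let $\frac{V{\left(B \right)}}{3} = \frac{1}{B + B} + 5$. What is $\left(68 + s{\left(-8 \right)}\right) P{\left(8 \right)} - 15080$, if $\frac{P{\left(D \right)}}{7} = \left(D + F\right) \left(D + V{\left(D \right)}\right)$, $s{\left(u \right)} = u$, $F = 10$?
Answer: $\frac{320435}{2} \approx 1.6022 \cdot 10^{5}$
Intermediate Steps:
$V{\left(B \right)} = 15 + \frac{3}{2 B}$ ($V{\left(B \right)} = 3 \left(\frac{1}{B + B} + 5\right) = 3 \left(\frac{1}{2 B} + 5\right) = 3 \left(5 + \frac{1}{2 B}\right) = 15 + \frac{3}{2 B}$)
$P{\left(D \right)} = 7 \left(10 + D\right) \left(15 + D + \frac{3}{2 D}\right)$ ($P{\left(D \right)} = 7 \left(D + 10\right) \left(D + \left(15 + \frac{3}{2 D}\right)\right) = 7 \left(10 + D\right) \left(15 + D + \frac{3}{2 D}\right)$)
$\left(68 + s{\left(-8 \right)}\right) P{\left(8 \right)} - 15080 = \left(68 - 8\right) \left(\frac{2121}{2} + 7 \cdot 8^{2} + \frac{105}{8} + 175 \cdot 8\right) - 15080 = 60 \left(\frac{2121}{2} + 7 \cdot 64 + 105 \cdot \frac{1}{8} + 1400\right) - 15080 = 60 \left(\frac{2121}{2} + 448 + \frac{105}{8} + 1400\right) - 15080 = 60 \cdot \frac{23373}{8} - 15080 = \frac{350595}{2} - 15080 = \frac{320435}{2}$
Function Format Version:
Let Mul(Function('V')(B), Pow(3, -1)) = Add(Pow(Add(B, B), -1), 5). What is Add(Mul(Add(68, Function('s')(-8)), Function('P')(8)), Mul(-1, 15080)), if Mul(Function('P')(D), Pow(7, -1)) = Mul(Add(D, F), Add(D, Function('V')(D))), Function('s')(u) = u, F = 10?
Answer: Rational(320435, 2) ≈ 1.6022e+5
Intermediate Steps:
Function('V')(B) = Add(15, Mul(Rational(3, 2), Pow(B, -1))) (Function('V')(B) = Mul(3, Add(Pow(Add(B, B), -1), 5)) = Mul(3, Add(Pow(Mul(2, B), -1), 5)) = Mul(3, Add(Mul(Rational(1, 2), Pow(B, -1)), 5)) = Mul(3, Add(5, Mul(Rational(1, 2), Pow(B, -1)))) = Add(15, Mul(Rational(3, 2), Pow(B, -1))))
Function('P')(D) = Mul(7, Add(10, D), Add(15, D, Mul(Rational(3, 2), Pow(D, -1)))) (Function('P')(D) = Mul(7, Mul(Add(D, 10), Add(D, Add(15, Mul(Rational(3, 2), Pow(D, -1)))))) = Mul(7, Mul(Add(10, D), Add(15, D, Mul(Rational(3, 2), Pow(D, -1))))) = Mul(7, Add(10, D), Add(15, D, Mul(Rational(3, 2), Pow(D, -1)))))
Add(Mul(Add(68, Function('s')(-8)), Function('P')(8)), Mul(-1, 15080)) = Add(Mul(Add(68, -8), Add(Rational(2121, 2), Mul(7, Pow(8, 2)), Mul(105, Pow(8, -1)), Mul(175, 8))), Mul(-1, 15080)) = Add(Mul(60, Add(Rational(2121, 2), Mul(7, 64), Mul(105, Rational(1, 8)), 1400)), -15080) = Add(Mul(60, Add(Rational(2121, 2), 448, Rational(105, 8), 1400)), -15080) = Add(Mul(60, Rational(23373, 8)), -15080) = Add(Rational(350595, 2), -15080) = Rational(320435, 2)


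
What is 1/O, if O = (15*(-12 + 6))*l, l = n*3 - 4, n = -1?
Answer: 1/630 ≈ 0.0015873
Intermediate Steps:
l = -7 (l = -1*3 - 4 = -3 - 4 = -7)
O = 630 (O = (15*(-12 + 6))*(-7) = (15*(-6))*(-7) = -90*(-7) = 630)
1/O = 1/630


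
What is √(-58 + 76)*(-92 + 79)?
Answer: -39*√2 ≈ -55.154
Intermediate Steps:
√(-58 + 76)*(-92 + 79) = √18*(-13) = (3*√2)*(-13) = -39*√2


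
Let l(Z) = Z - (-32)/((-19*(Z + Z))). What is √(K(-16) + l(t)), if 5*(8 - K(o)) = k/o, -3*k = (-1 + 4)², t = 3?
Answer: √13882065/1140 ≈ 3.2683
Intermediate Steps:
k = -3 (k = -(-1 + 4)²/3 = -⅓*3² = -⅓*9 = -3)
l(Z) = Z - 16/(19*Z) (l(Z) = Z - (-32)/((-38*Z)) = Z - (-32)*(-1/(38*Z)) = Z - 16/(19*Z))
K(o) = 8 + 3/(5*o) (K(o) = 8 - (-3)/(5*o) = 8 + 3/(5*o))
√(K(-16) + l(t)) = √((8 + (⅗)/(-16)) + (3 - 16/19/3)) = √((8 + (⅗)*(-1/16)) + (3 - 16/19*⅓)) = √((8 - 3/80) + (3 - 16/57)) = √(637/80 + 155/57) = √(48709/4560) = √13882065/1140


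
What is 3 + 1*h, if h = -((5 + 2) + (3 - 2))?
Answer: -5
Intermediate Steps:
h = -8 (h = -(7 + 1) = -1*8 = -8)
3 + 1*h = 3 + 1*(-8) = 3 - 8 = -5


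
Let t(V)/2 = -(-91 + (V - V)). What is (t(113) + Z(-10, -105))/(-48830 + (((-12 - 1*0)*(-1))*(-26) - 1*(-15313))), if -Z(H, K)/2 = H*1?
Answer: -202/33829 ≈ -0.0059712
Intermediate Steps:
Z(H, K) = -2*H
t(V) = 182 (t(V) = 2*(-(-91 + (V - V))) = 2*(-(-91 + 0)) = 2*(-1*(-91)) = 2*91 = 182)
(t(113) + Z(-10, -105))/(-48830 + (((-12 - 1*0)*(-1))*(-26) - 1*(-15313))) = (182 - 2*(-10))/(-48830 + (((-12 - 1*0)*(-1))*(-26) - 1*(-15313))) = (182 + 20)/(-48830 + (((-12 + 0)*(-1))*(-26) + 15313)) = 202/(-48830 + (-12*(-1)*(-26) + 15313)) = 202/(-48830 + (12*(-26) + 15313)) = 202/(-48830 + (-312 + 15313)) = 202/(-48830 + 15001) = 202/(-33829) = 202*(-1/33829) = -202/33829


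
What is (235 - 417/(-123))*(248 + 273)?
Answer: 5092254/41 ≈ 1.2420e+5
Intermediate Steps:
(235 - 417/(-123))*(248 + 273) = (235 - 417*(-1/123))*521 = (235 + 139/41)*521 = (9774/41)*521 = 5092254/41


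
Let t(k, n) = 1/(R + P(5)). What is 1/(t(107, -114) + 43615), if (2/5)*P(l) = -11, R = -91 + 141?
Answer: 45/1962677 ≈ 2.2928e-5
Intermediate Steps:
R = 50
P(l) = -55/2 (P(l) = (5/2)*(-11) = -55/2)
t(k, n) = 2/45 (t(k, n) = 1/(50 - 55/2) = 1/(45/2) = 2/45)
1/(t(107, -114) + 43615) = 1/(2/45 + 43615) = 1/(1962677/45) = 45/1962677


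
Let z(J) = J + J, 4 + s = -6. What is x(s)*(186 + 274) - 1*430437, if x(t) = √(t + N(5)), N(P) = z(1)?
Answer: -430437 + 920*I*√2 ≈ -4.3044e+5 + 1301.1*I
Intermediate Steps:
s = -10 (s = -4 - 6 = -10)
z(J) = 2*J
N(P) = 2 (N(P) = 2*1 = 2)
x(t) = √(2 + t) (x(t) = √(t + 2) = √(2 + t))
x(s)*(186 + 274) - 1*430437 = √(2 - 10)*(186 + 274) - 1*430437 = √(-8)*460 - 430437 = (2*I*√2)*460 - 430437 = 920*I*√2 - 430437 = -430437 + 920*I*√2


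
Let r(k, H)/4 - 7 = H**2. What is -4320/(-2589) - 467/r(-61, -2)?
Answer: -339661/37972 ≈ -8.9450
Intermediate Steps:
r(k, H) = 28 + 4*H**2
-4320/(-2589) - 467/r(-61, -2) = -4320/(-2589) - 467/(28 + 4*(-2)**2) = -4320*(-1/2589) - 467/(28 + 4*4) = 1440/863 - 467/(28 + 16) = 1440/863 - 467/44 = -339661/37972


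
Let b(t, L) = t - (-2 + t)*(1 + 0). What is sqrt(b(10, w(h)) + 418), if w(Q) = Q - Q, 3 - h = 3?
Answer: 2*sqrt(105) ≈ 20.494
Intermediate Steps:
h = 0 (h = 3 - 1*3 = 3 - 3 = 0)
w(Q) = 0
b(t, L) = 2 (b(t, L) = t - (-2 + t) = t + (2 - t) = 2)
sqrt(b(10, w(h)) + 418) = sqrt(2 + 418) = sqrt(420) = 2*sqrt(105)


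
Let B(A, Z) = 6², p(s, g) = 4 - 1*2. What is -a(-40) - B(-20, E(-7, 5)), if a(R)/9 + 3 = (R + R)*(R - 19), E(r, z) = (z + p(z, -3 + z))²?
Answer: -42489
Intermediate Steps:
p(s, g) = 2 (p(s, g) = 4 - 2 = 2)
E(r, z) = (2 + z)² (E(r, z) = (z + 2)² = (2 + z)²)
a(R) = -27 + 18*R*(-19 + R) (a(R) = -27 + 9*((R + R)*(R - 19)) = -27 + 9*((2*R)*(-19 + R)) = -27 + 9*(2*R*(-19 + R)) = -27 + 18*R*(-19 + R))
B(A, Z) = 36
-a(-40) - B(-20, E(-7, 5)) = -(-27 - 342*(-40) + 18*(-40)²) - 1*36 = -(-27 + 13680 + 18*1600) - 36 = -(-27 + 13680 + 28800) - 36 = -1*42453 - 36 = -42453 - 36 = -42489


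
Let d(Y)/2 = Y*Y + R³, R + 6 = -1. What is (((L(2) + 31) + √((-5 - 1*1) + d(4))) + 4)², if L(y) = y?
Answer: 709 + 148*I*√165 ≈ 709.0 + 1901.1*I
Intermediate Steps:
R = -7 (R = -6 - 1 = -7)
d(Y) = -686 + 2*Y² (d(Y) = 2*(Y*Y + (-7)³) = 2*(Y² - 343) = 2*(-343 + Y²) = -686 + 2*Y²)
(((L(2) + 31) + √((-5 - 1*1) + d(4))) + 4)² = (((2 + 31) + √((-5 - 1*1) + (-686 + 2*4²))) + 4)² = ((33 + √((-5 - 1) + (-686 + 2*16))) + 4)² = ((33 + √(-6 + (-686 + 32))) + 4)² = ((33 + √(-6 - 654)) + 4)² = ((33 + √(-660)) + 4)² = ((33 + 2*I*√165) + 4)² = (37 + 2*I*√165)²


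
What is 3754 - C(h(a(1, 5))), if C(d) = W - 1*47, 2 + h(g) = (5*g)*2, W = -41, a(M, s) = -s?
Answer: 3842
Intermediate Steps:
h(g) = -2 + 10*g (h(g) = -2 + (5*g)*2 = -2 + 10*g)
C(d) = -88 (C(d) = -41 - 1*47 = -41 - 47 = -88)
3754 - C(h(a(1, 5))) = 3754 - 1*(-88) = 3754 + 88 = 3842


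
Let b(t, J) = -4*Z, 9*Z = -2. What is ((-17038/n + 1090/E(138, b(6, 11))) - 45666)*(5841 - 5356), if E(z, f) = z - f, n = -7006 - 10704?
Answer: -3456651804752/156101 ≈ -2.2144e+7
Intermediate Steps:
Z = -2/9 (Z = (⅑)*(-2) = -2/9 ≈ -0.22222)
b(t, J) = 8/9 (b(t, J) = -4*(-2/9) = 8/9)
n = -17710
((-17038/n + 1090/E(138, b(6, 11))) - 45666)*(5841 - 5356) = ((-17038/(-17710) + 1090/(138 - 1*8/9)) - 45666)*(5841 - 5356) = ((-17038*(-1/17710) + 1090/(138 - 8/9)) - 45666)*485 = ((1217/1265 + 1090/(1234/9)) - 45666)*485 = ((1217/1265 + 1090*(9/1234)) - 45666)*485 = ((1217/1265 + 4905/617) - 45666)*485 = (6955714/780505 - 45666)*485 = -35635585616/780505*485 = -3456651804752/156101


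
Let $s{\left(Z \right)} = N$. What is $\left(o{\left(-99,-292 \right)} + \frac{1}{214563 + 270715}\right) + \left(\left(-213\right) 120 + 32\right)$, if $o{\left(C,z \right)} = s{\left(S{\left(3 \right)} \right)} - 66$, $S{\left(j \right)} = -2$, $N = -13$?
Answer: $- \frac{12426513745}{485278} \approx -25607.0$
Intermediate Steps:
$s{\left(Z \right)} = -13$
$o{\left(C,z \right)} = -79$ ($o{\left(C,z \right)} = -13 - 66 = -79$)
$\left(o{\left(-99,-292 \right)} + \frac{1}{214563 + 270715}\right) + \left(\left(-213\right) 120 + 32\right) = \left(-79 + \frac{1}{214563 + 270715}\right) + \left(\left(-213\right) 120 + 32\right) = \left(-79 + \frac{1}{485278}\right) + \left(-25560 + 32\right) = \left(-79 + \frac{1}{485278}\right) - 25528 = - \frac{38336961}{485278} - 25528 = - \frac{12426513745}{485278}$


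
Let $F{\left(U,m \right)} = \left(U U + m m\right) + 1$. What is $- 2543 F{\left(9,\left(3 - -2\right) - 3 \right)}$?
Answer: $-218698$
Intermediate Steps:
$F{\left(U,m \right)} = 1 + U^{2} + m^{2}$ ($F{\left(U,m \right)} = \left(U^{2} + m^{2}\right) + 1 = 1 + U^{2} + m^{2}$)
$- 2543 F{\left(9,\left(3 - -2\right) - 3 \right)} = - 2543 \left(1 + 9^{2} + \left(\left(3 - -2\right) - 3\right)^{2}\right) = - 2543 \left(1 + 81 + \left(\left(3 + 2\right) - 3\right)^{2}\right) = - 2543 \left(1 + 81 + \left(5 - 3\right)^{2}\right) = - 2543 \left(1 + 81 + 2^{2}\right) = - 2543 \left(1 + 81 + 4\right) = \left(-2543\right) 86 = -218698$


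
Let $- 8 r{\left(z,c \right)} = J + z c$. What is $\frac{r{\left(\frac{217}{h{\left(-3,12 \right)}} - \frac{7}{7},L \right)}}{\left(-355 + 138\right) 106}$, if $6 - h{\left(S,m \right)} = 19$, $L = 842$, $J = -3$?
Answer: $- \frac{193699}{2392208} \approx -0.080971$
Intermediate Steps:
$h{\left(S,m \right)} = -13$ ($h{\left(S,m \right)} = 6 - 19 = -13$)
$r{\left(z,c \right)} = \frac{3}{8} - \frac{c z}{8}$ ($r{\left(z,c \right)} = - \frac{-3 + z c}{8} = - \frac{-3 + c z}{8} = \frac{3}{8} - \frac{c z}{8}$)
$\frac{r{\left(\frac{217}{h{\left(-3,12 \right)}} - \frac{7}{7},L \right)}}{\left(-355 + 138\right) 106} = \frac{\frac{3}{8} - \frac{421 \left(\frac{217}{-13} - \frac{7}{7}\right)}{4}}{\left(-355 + 138\right) 106} = \frac{\frac{3}{8} - \frac{421 \left(217 \left(- \frac{1}{13}\right) - 1\right)}{4}}{\left(-217\right) 106} = \frac{\frac{3}{8} - \frac{421 \left(- \frac{217}{13} - 1\right)}{4}}{-23002} = \left(\frac{3}{8} - \frac{421}{4} \left(- \frac{230}{13}\right)\right) \left(- \frac{1}{23002}\right) = \left(\frac{3}{8} + \frac{48415}{26}\right) \left(- \frac{1}{23002}\right) = \frac{193699}{104} \left(- \frac{1}{23002}\right) = - \frac{193699}{2392208}$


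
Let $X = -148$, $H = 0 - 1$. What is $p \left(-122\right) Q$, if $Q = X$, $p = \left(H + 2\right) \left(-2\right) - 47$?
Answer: $-884744$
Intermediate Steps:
$H = -1$
$p = -49$ ($p = \left(-1 + 2\right) \left(-2\right) - 47 = 1 \left(-2\right) - 47 = -2 - 47 = -49$)
$Q = -148$
$p \left(-122\right) Q = \left(-49\right) \left(-122\right) \left(-148\right) = 5978 \left(-148\right) = -884744$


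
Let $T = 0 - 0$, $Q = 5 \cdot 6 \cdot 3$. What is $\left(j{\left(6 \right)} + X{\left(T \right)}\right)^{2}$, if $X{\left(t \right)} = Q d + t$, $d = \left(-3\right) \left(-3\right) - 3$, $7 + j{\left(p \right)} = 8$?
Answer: $292681$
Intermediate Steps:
$j{\left(p \right)} = 1$ ($j{\left(p \right)} = -7 + 8 = 1$)
$Q = 90$ ($Q = 30 \cdot 3 = 90$)
$d = 6$ ($d = 9 - 3 = 6$)
$T = 0$ ($T = 0 + 0 = 0$)
$X{\left(t \right)} = 540 + t$ ($X{\left(t \right)} = 90 \cdot 6 + t = 540 + t$)
$\left(j{\left(6 \right)} + X{\left(T \right)}\right)^{2} = \left(1 + \left(540 + 0\right)\right)^{2} = \left(1 + 540\right)^{2} = 541^{2} = 292681$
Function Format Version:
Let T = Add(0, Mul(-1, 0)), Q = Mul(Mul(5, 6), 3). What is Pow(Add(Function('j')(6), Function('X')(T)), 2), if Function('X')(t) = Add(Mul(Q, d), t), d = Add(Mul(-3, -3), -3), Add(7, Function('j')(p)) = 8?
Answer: 292681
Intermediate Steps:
Function('j')(p) = 1 (Function('j')(p) = Add(-7, 8) = 1)
Q = 90 (Q = Mul(30, 3) = 90)
d = 6 (d = Add(9, -3) = 6)
T = 0 (T = Add(0, 0) = 0)
Function('X')(t) = Add(540, t) (Function('X')(t) = Add(Mul(90, 6), t) = Add(540, t))
Pow(Add(Function('j')(6), Function('X')(T)), 2) = Pow(Add(1, Add(540, 0)), 2) = Pow(Add(1, 540), 2) = Pow(541, 2) = 292681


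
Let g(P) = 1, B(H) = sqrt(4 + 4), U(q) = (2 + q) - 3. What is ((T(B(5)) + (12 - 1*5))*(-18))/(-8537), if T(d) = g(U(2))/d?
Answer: 126/8537 + 9*sqrt(2)/17074 ≈ 0.015505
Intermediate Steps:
U(q) = -1 + q
B(H) = 2*sqrt(2) (B(H) = sqrt(8) = 2*sqrt(2))
T(d) = 1/d
((T(B(5)) + (12 - 1*5))*(-18))/(-8537) = ((1/(2*sqrt(2)) + (12 - 1*5))*(-18))/(-8537) = ((sqrt(2)/4 + (12 - 5))*(-18))*(-1/8537) = ((sqrt(2)/4 + 7)*(-18))*(-1/8537) = ((7 + sqrt(2)/4)*(-18))*(-1/8537) = (-126 - 9*sqrt(2)/2)*(-1/8537) = 126/8537 + 9*sqrt(2)/17074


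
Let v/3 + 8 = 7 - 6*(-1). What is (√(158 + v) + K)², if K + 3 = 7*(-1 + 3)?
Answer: (11 + √173)² ≈ 583.37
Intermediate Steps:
v = 15 (v = -24 + 3*(7 - 6*(-1)) = -24 + 3*(7 + 6) = -24 + 3*13 = -24 + 39 = 15)
K = 11 (K = -3 + 7*(-1 + 3) = -3 + 7*2 = -3 + 14 = 11)
(√(158 + v) + K)² = (√(158 + 15) + 11)² = (√173 + 11)² = (11 + √173)²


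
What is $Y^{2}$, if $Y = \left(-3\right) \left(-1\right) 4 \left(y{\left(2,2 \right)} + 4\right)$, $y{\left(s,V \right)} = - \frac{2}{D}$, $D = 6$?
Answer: $1936$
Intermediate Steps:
$y{\left(s,V \right)} = - \frac{1}{3}$ ($y{\left(s,V \right)} = - \frac{2}{6} = \left(-2\right) \frac{1}{6} = - \frac{1}{3}$)
$Y = 44$ ($Y = \left(-3\right) \left(-1\right) 4 \left(- \frac{1}{3} + 4\right) = 3 \cdot 4 \cdot \frac{11}{3} = 12 \cdot \frac{11}{3} = 44$)
$Y^{2} = 44^{2} = 1936$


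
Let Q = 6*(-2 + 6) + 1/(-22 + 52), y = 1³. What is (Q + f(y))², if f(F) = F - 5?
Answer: 361201/900 ≈ 401.33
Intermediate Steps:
y = 1
f(F) = -5 + F
Q = 721/30 (Q = 6*4 + 1/30 = 24 + 1/30 = 721/30 ≈ 24.033)
(Q + f(y))² = (721/30 + (-5 + 1))² = (721/30 - 4)² = (601/30)² = 361201/900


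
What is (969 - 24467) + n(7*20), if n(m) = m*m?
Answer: -3898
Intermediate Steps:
n(m) = m²
(969 - 24467) + n(7*20) = (969 - 24467) + (7*20)² = -23498 + 140² = -23498 + 19600 = -3898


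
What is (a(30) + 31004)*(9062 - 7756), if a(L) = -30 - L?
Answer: 40412864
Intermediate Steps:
(a(30) + 31004)*(9062 - 7756) = ((-30 - 1*30) + 31004)*(9062 - 7756) = ((-30 - 30) + 31004)*1306 = (-60 + 31004)*1306 = 30944*1306 = 40412864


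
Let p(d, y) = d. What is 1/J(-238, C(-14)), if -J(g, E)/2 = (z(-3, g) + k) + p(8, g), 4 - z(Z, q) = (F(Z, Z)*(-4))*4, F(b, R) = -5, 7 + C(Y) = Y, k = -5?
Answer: 1/146 ≈ 0.0068493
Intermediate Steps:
C(Y) = -7 + Y
z(Z, q) = -76 (z(Z, q) = 4 - (-5*(-4))*4 = 4 - 20*4 = 4 - 1*80 = 4 - 80 = -76)
J(g, E) = 146 (J(g, E) = -2*((-76 - 5) + 8) = -2*(-81 + 8) = -2*(-73) = 146)
1/J(-238, C(-14)) = 1/146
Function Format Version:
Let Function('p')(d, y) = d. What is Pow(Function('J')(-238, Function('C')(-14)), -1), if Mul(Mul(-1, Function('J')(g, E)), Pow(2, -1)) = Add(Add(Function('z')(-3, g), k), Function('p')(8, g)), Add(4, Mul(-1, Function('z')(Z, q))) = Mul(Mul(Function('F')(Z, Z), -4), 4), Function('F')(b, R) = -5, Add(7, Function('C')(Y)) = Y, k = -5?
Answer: Rational(1, 146) ≈ 0.0068493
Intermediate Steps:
Function('C')(Y) = Add(-7, Y)
Function('z')(Z, q) = -76 (Function('z')(Z, q) = Add(4, Mul(-1, Mul(Mul(-5, -4), 4))) = Add(4, Mul(-1, Mul(20, 4))) = Add(4, Mul(-1, 80)) = Add(4, -80) = -76)
Function('J')(g, E) = 146 (Function('J')(g, E) = Mul(-2, Add(Add(-76, -5), 8)) = Mul(-2, Add(-81, 8)) = Mul(-2, -73) = 146)
Pow(Function('J')(-238, Function('C')(-14)), -1) = Pow(146, -1) = Rational(1, 146)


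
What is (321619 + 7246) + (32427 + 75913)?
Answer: 437205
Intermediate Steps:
(321619 + 7246) + (32427 + 75913) = 328865 + 108340 = 437205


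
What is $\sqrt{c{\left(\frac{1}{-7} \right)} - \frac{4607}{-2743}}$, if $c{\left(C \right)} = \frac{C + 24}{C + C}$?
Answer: $\frac{i \sqrt{2462484362}}{5486} \approx 9.0455 i$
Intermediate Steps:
$c{\left(C \right)} = \frac{24 + C}{2 C}$
$\sqrt{c{\left(\frac{1}{-7} \right)} - \frac{4607}{-2743}} = \sqrt{\frac{24 + \frac{1}{-7}}{2 \frac{1}{-7}} - \frac{4607}{-2743}} = \sqrt{\frac{24 - \frac{1}{7}}{2 \left(- \frac{1}{7}\right)} - - \frac{4607}{2743}} = \sqrt{\frac{1}{2} \left(-7\right) \frac{167}{7} + \frac{4607}{2743}} = \sqrt{- \frac{167}{2} + \frac{4607}{2743}} = \sqrt{- \frac{448867}{5486}} = \frac{i \sqrt{2462484362}}{5486}$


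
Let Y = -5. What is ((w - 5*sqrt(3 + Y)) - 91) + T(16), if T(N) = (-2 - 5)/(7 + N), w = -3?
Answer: -2169/23 - 5*I*sqrt(2) ≈ -94.304 - 7.0711*I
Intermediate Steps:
T(N) = -7/(7 + N)
((w - 5*sqrt(3 + Y)) - 91) + T(16) = ((-3 - 5*sqrt(3 - 5)) - 91) - 7/(7 + 16) = ((-3 - 5*I*sqrt(2)) - 91) - 7/23 = (-94 - 5*I*sqrt(2)) - 7/23 = -2169/23 - 5*I*sqrt(2)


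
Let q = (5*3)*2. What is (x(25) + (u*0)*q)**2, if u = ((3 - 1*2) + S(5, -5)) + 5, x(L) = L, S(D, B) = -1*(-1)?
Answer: 625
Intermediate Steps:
S(D, B) = 1
u = 7 (u = ((3 - 1*2) + 1) + 5 = ((3 - 2) + 1) + 5 = (1 + 1) + 5 = 2 + 5 = 7)
q = 30 (q = 15*2 = 30)
(x(25) + (u*0)*q)**2 = (25 + (7*0)*30)**2 = (25 + 0*30)**2 = (25 + 0)**2 = 25**2 = 625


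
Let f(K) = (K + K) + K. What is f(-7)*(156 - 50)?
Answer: -2226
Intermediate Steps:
f(K) = 3*K (f(K) = 2*K + K = 3*K)
f(-7)*(156 - 50) = (3*(-7))*(156 - 50) = -21*106 = -2226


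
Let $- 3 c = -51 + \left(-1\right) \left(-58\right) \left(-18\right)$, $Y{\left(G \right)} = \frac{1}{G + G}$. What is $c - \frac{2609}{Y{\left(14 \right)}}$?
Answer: $-72687$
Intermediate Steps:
$Y{\left(G \right)} = \frac{1}{2 G}$
$c = 365$ ($c = - \frac{-51 + \left(-1\right) \left(-58\right) \left(-18\right)}{3} = - \frac{-51 + 58 \left(-18\right)}{3} = - \frac{-51 - 1044}{3} = \left(- \frac{1}{3}\right) \left(-1095\right) = 365$)
$c - \frac{2609}{Y{\left(14 \right)}} = 365 - \frac{2609}{\frac{1}{2} \cdot \frac{1}{14}} = 365 - 2609 \frac{1}{\frac{1}{28}} = 365 - 2609 \cdot 28 = 365 - 73052 = -72687$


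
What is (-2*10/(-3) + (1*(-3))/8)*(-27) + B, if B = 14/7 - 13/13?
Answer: -1351/8 ≈ -168.88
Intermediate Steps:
B = 1 (B = 14*(⅐) - 13*1/13 = 2 - 1 = 1)
(-2*10/(-3) + (1*(-3))/8)*(-27) + B = (-2*10/(-3) + (1*(-3))/8)*(-27) + 1 = (-20*(-⅓) - 3*⅛)*(-27) + 1 = (20/3 - 3/8)*(-27) + 1 = (151/24)*(-27) + 1 = -1359/8 + 1 = -1351/8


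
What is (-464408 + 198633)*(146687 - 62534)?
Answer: -22365763575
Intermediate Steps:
(-464408 + 198633)*(146687 - 62534) = -265775*84153 = -22365763575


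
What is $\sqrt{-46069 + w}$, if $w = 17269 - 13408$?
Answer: $4 i \sqrt{2638} \approx 205.45 i$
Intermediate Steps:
$w = 3861$
$\sqrt{-46069 + w} = \sqrt{-46069 + 3861} = \sqrt{-42208} = 4 i \sqrt{2638}$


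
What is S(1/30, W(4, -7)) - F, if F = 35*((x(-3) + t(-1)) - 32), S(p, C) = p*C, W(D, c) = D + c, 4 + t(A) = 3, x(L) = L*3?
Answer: 14699/10 ≈ 1469.9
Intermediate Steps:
x(L) = 3*L
t(A) = -1 (t(A) = -4 + 3 = -1)
S(p, C) = C*p
F = -1470 (F = 35*((3*(-3) - 1) - 32) = 35*((-9 - 1) - 32) = 35*(-10 - 32) = 35*(-42) = -1470)
S(1/30, W(4, -7)) - F = (4 - 7)/30 - 1*(-1470) = -3*1/30 + 1470 = -1/10 + 1470 = 14699/10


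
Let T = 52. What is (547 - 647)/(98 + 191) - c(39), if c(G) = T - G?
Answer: -3857/289 ≈ -13.346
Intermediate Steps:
c(G) = 52 - G
(547 - 647)/(98 + 191) - c(39) = (547 - 647)/(98 + 191) - (52 - 1*39) = -100/289 - (52 - 39) = -100*1/289 - 1*13 = -100/289 - 13 = -3857/289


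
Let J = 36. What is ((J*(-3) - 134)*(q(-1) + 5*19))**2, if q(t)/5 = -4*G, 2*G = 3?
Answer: 247432900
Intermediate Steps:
G = 3/2 (G = (1/2)*3 = 3/2 ≈ 1.5000)
q(t) = -30 (q(t) = 5*(-4*3/2) = 5*(-6) = -30)
((J*(-3) - 134)*(q(-1) + 5*19))**2 = ((36*(-3) - 134)*(-30 + 5*19))**2 = ((-108 - 134)*(-30 + 95))**2 = (-242*65)**2 = (-15730)**2 = 247432900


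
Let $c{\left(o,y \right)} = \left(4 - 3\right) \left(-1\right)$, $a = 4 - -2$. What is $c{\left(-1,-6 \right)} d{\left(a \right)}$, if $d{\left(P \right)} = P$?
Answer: $-6$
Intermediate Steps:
$a = 6$ ($a = 4 + 2 = 6$)
$c{\left(o,y \right)} = -1$ ($c{\left(o,y \right)} = 1 \left(-1\right) = -1$)
$c{\left(-1,-6 \right)} d{\left(a \right)} = \left(-1\right) 6 = -6$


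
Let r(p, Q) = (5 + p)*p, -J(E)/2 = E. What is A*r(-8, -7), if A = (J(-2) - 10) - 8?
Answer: -336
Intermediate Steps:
J(E) = -2*E
r(p, Q) = p*(5 + p)
A = -14 (A = (-2*(-2) - 10) - 8 = (4 - 10) - 8 = -6 - 8 = -14)
A*r(-8, -7) = -(-112)*(5 - 8) = -(-112)*(-3) = -14*24 = -336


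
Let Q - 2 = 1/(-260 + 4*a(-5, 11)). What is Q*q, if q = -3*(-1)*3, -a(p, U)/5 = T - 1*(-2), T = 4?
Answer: 6831/380 ≈ 17.976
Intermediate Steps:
a(p, U) = -30 (a(p, U) = -5*(4 - 1*(-2)) = -5*(4 + 2) = -5*6 = -30)
Q = 759/380 (Q = 2 + 1/(-260 + 4*(-30)) = 2 + 1/(-260 - 120) = 2 + 1/(-380) = 2 - 1/380 = 759/380 ≈ 1.9974)
q = 9 (q = 3*3 = 9)
Q*q = (759/380)*9 = 6831/380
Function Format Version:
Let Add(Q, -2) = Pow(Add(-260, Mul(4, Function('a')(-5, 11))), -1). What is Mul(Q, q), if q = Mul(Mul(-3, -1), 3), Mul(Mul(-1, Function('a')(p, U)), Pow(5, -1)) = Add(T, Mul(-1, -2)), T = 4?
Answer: Rational(6831, 380) ≈ 17.976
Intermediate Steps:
Function('a')(p, U) = -30 (Function('a')(p, U) = Mul(-5, Add(4, Mul(-1, -2))) = Mul(-5, Add(4, 2)) = Mul(-5, 6) = -30)
Q = Rational(759, 380) (Q = Add(2, Pow(Add(-260, Mul(4, -30)), -1)) = Add(2, Pow(Add(-260, -120), -1)) = Add(2, Pow(-380, -1)) = Add(2, Rational(-1, 380)) = Rational(759, 380) ≈ 1.9974)
q = 9 (q = Mul(3, 3) = 9)
Mul(Q, q) = Mul(Rational(759, 380), 9) = Rational(6831, 380)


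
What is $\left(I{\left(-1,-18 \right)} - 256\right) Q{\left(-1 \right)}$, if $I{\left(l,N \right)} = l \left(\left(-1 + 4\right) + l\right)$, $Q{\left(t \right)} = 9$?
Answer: $-2322$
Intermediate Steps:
$I{\left(l,N \right)} = l \left(3 + l\right)$
$\left(I{\left(-1,-18 \right)} - 256\right) Q{\left(-1 \right)} = \left(- (3 - 1) - 256\right) 9 = \left(\left(-1\right) 2 - 256\right) 9 = \left(-2 - 256\right) 9 = \left(-258\right) 9 = -2322$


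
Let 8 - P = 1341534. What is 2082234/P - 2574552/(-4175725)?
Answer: -2620504061649/2800921828175 ≈ -0.93559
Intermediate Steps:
P = -1341526 (P = 8 - 1*1341534 = 8 - 1341534 = -1341526)
2082234/P - 2574552/(-4175725) = 2082234/(-1341526) - 2574552/(-4175725) = 2082234*(-1/1341526) - 2574552*(-1/4175725) = -1041117/670763 + 2574552/4175725 = -2620504061649/2800921828175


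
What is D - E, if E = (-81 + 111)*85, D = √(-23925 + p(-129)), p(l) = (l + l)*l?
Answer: -2550 + √9357 ≈ -2453.3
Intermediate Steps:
p(l) = 2*l² (p(l) = (2*l)*l = 2*l²)
D = √9357 (D = √(-23925 + 2*(-129)²) = √(-23925 + 2*16641) = √(-23925 + 33282) = √9357 ≈ 96.732)
E = 2550 (E = 30*85 = 2550)
D - E = √9357 - 1*2550 = √9357 - 2550 = -2550 + √9357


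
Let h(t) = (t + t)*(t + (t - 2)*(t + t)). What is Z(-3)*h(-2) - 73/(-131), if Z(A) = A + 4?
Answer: -7263/131 ≈ -55.443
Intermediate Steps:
h(t) = 2*t*(t + 2*t*(-2 + t)) (h(t) = (2*t)*(t + (-2 + t)*(2*t)) = (2*t)*(t + 2*t*(-2 + t)) = 2*t*(t + 2*t*(-2 + t)))
Z(A) = 4 + A
Z(-3)*h(-2) - 73/(-131) = (4 - 3)*((-2)**2*(-6 + 4*(-2))) - 73/(-131) = 1*(4*(-6 - 8)) - 73*(-1/131) = 1*(4*(-14)) + 73/131 = 1*(-56) + 73/131 = -56 + 73/131 = -7263/131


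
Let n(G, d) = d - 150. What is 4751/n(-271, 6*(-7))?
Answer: -4751/192 ≈ -24.745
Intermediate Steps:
n(G, d) = -150 + d
4751/n(-271, 6*(-7)) = 4751/(-150 + 6*(-7)) = 4751/(-150 - 42) = 4751/(-192) = 4751*(-1/192) = -4751/192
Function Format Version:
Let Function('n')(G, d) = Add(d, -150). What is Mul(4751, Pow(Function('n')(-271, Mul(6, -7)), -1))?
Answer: Rational(-4751, 192) ≈ -24.745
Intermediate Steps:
Function('n')(G, d) = Add(-150, d)
Mul(4751, Pow(Function('n')(-271, Mul(6, -7)), -1)) = Mul(4751, Pow(Add(-150, Mul(6, -7)), -1)) = Mul(4751, Pow(Add(-150, -42), -1)) = Mul(4751, Pow(-192, -1)) = Mul(4751, Rational(-1, 192)) = Rational(-4751, 192)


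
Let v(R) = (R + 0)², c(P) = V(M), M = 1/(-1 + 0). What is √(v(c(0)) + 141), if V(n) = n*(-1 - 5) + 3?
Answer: √222 ≈ 14.900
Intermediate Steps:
M = -1 (M = 1/(-1) = -1)
V(n) = 3 - 6*n (V(n) = n*(-6) + 3 = -6*n + 3 = 3 - 6*n)
c(P) = 9 (c(P) = 3 - 6*(-1) = 3 + 6 = 9)
v(R) = R²
√(v(c(0)) + 141) = √(9² + 141) = √(81 + 141) = √222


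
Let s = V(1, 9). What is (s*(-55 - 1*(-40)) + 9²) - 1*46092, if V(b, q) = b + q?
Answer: -46161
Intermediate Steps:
s = 10 (s = 1 + 9 = 10)
(s*(-55 - 1*(-40)) + 9²) - 1*46092 = (10*(-55 - 1*(-40)) + 9²) - 1*46092 = (10*(-55 + 40) + 81) - 46092 = (10*(-15) + 81) - 46092 = (-150 + 81) - 46092 = -69 - 46092 = -46161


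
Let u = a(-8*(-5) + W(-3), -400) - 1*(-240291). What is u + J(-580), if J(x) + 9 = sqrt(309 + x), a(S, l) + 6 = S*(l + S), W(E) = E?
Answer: 226845 + I*sqrt(271) ≈ 2.2685e+5 + 16.462*I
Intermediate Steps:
a(S, l) = -6 + S*(S + l) (a(S, l) = -6 + S*(l + S) = -6 + S*(S + l))
u = 226854 (u = (-6 + (-8*(-5) - 3)**2 + (-8*(-5) - 3)*(-400)) - 1*(-240291) = (-6 + (40 - 3)**2 + (40 - 3)*(-400)) + 240291 = (-6 + 37**2 + 37*(-400)) + 240291 = (-6 + 1369 - 14800) + 240291 = -13437 + 240291 = 226854)
J(x) = -9 + sqrt(309 + x)
u + J(-580) = 226854 + (-9 + sqrt(309 - 580)) = 226854 + (-9 + sqrt(-271)) = 226854 + (-9 + I*sqrt(271)) = 226845 + I*sqrt(271)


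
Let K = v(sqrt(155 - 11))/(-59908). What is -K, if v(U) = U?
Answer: 3/14977 ≈ 0.00020031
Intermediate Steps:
K = -3/14977 (K = sqrt(155 - 11)/(-59908) = sqrt(144)*(-1/59908) = 12*(-1/59908) = -3/14977 ≈ -0.00020031)
-K = -1*(-3/14977) = 3/14977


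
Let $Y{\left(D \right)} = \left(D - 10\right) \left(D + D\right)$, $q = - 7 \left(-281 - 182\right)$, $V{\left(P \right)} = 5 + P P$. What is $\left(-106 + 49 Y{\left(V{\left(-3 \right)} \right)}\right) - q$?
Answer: $2141$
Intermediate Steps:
$V{\left(P \right)} = 5 + P^{2}$
$q = 3241$ ($q = - 7 \left(-281 - 182\right) = \left(-7\right) \left(-463\right) = 3241$)
$Y{\left(D \right)} = 2 D \left(-10 + D\right)$ ($Y{\left(D \right)} = \left(-10 + D\right) 2 D = 2 D \left(-10 + D\right)$)
$\left(-106 + 49 Y{\left(V{\left(-3 \right)} \right)}\right) - q = \left(-106 + 49 \cdot 2 \left(5 + \left(-3\right)^{2}\right) \left(-10 + \left(5 + \left(-3\right)^{2}\right)\right)\right) - 3241 = \left(-106 + 49 \cdot 2 \left(5 + 9\right) \left(-10 + \left(5 + 9\right)\right)\right) - 3241 = \left(-106 + 49 \cdot 2 \cdot 14 \left(-10 + 14\right)\right) - 3241 = \left(-106 + 49 \cdot 2 \cdot 14 \cdot 4\right) - 3241 = \left(-106 + 49 \cdot 112\right) - 3241 = \left(-106 + 5488\right) - 3241 = 5382 - 3241 = 2141$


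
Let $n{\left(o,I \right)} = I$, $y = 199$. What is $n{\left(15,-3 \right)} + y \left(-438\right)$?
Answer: $-87165$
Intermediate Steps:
$n{\left(15,-3 \right)} + y \left(-438\right) = -3 + 199 \left(-438\right) = -3 - 87162 = -87165$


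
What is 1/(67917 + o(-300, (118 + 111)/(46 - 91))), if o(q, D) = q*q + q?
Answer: 1/157617 ≈ 6.3445e-6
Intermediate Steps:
o(q, D) = q + q² (o(q, D) = q² + q = q + q²)
1/(67917 + o(-300, (118 + 111)/(46 - 91))) = 1/(67917 - 300*(1 - 300)) = 1/(67917 - 300*(-299)) = 1/(67917 + 89700) = 1/157617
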